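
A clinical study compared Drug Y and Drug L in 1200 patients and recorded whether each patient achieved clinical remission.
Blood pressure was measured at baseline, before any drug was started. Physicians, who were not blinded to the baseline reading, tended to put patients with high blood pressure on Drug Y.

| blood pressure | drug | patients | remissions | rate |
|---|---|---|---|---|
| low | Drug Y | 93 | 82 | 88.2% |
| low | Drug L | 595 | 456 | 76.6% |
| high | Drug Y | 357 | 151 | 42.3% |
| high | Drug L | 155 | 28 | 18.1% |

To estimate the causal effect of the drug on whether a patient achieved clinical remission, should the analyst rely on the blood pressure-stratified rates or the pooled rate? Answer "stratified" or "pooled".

Drug Y is higher inside every blood pressure stratum but Drug L is higher in aggregate. Whether to stratify depends on how blood pressure relates to the drug.
Blood pressure is set before the drug has any effect — it is not caused by the drug — and it independently drives the outcome. That makes it a confounder, so the causal comparison is within blood pressure levels.
Within each level — low: 88.2% vs 76.6%; high: 42.3% vs 18.1% — Drug Y is higher every time.

stratified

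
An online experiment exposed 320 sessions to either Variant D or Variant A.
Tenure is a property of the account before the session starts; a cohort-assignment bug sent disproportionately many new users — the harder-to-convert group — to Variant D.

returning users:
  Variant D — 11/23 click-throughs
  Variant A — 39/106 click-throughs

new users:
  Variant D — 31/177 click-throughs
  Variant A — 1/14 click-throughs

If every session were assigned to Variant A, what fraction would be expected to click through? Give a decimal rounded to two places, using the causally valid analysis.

0.19

The stratified and pooled comparisons disagree (Variant D wins within each user tenure; Variant A wins overall), so the answer turns on the causal role of user tenure.
Here user tenure is a common cause — it drives both which variant a case falls under and the outcome. The crude comparison mixes populations; the stratum-specific rates are the causally relevant ones.
Standardising Variant A to the population user tenure mix: 0.403·39/106 + 0.597·1/14 = 0.191.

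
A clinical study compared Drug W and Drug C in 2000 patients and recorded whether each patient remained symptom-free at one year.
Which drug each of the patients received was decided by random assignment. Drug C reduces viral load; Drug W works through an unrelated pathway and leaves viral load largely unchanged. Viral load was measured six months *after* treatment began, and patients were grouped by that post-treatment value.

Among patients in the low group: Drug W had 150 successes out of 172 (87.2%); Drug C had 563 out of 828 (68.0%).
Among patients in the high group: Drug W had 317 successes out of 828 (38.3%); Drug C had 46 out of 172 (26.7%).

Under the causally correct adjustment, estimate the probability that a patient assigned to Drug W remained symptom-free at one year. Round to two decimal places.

Stratifying would compare drugs among patients the drugs themselves sorted into viral load groups — a form of selection on an intermediate. The unconditioned pooled rates give the total causal effect.
So P(outcome | do(Drug W)) is just the pooled rate for Drug W: 467/1000 = 0.467.

0.47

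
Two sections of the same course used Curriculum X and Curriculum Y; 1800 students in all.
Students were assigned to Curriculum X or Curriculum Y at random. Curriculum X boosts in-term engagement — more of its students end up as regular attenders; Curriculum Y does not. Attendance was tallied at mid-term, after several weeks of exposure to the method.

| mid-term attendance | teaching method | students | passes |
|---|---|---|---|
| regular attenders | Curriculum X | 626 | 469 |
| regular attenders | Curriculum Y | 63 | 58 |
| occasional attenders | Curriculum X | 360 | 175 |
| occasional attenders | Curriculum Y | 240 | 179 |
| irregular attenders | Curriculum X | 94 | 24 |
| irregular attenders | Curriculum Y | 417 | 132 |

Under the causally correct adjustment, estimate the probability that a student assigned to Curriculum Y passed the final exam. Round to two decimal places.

Because the teaching method influences mid-term attendance, mid-term attendance is a post-treatment mediator, not a confounder. Stratifying on it would bias the estimate; the causal effect is the crude pooled difference.
So P(outcome | do(Curriculum Y)) is just the pooled rate for Curriculum Y: 369/720 = 0.512.

0.51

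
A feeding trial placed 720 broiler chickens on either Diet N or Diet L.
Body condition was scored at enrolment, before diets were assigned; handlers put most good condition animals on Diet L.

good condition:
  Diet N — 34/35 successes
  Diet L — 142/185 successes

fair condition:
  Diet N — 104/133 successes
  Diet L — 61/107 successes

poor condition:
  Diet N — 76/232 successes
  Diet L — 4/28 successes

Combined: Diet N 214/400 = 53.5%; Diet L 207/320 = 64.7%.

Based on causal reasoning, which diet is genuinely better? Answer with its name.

Within every starting body condition level Diet N has the higher rate, yet pooled Diet L does — Simpson's reversal.
Nothing the diet does changes starting body condition; the imbalance is an allocation artefact. With starting body condition also predicting the outcome, the pooled figure is confounded, and the within-stratum comparison is the causal one.
Within each level — good condition: 97.1% vs 76.8%; fair condition: 78.2% vs 57.0%; poor condition: 32.8% vs 14.3% — Diet N is higher every time.

Diet N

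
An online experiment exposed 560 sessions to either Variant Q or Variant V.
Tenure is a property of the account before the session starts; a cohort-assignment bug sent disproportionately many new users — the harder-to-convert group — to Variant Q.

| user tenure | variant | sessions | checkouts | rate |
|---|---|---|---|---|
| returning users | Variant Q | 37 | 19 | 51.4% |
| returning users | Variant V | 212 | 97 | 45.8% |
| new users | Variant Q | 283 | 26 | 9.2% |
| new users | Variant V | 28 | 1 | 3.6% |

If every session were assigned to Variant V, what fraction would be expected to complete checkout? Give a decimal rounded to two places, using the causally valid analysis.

Here user tenure is a common cause — it drives both which variant a case falls under and the outcome. The crude comparison mixes populations; the stratum-specific rates are the causally relevant ones.
Standardising Variant V to the population user tenure mix: 0.445·97/212 + 0.555·1/28 = 0.223.

0.22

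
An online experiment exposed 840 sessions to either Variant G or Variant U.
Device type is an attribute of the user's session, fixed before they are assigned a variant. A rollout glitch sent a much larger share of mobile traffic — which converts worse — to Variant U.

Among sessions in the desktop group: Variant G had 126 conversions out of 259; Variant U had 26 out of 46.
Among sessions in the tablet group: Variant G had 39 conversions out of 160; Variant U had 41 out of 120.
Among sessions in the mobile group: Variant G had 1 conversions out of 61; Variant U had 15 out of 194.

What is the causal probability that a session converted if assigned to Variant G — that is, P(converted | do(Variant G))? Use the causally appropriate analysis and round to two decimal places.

0.26

Variant U is higher inside every device type stratum but Variant G is higher in aggregate. Whether to stratify depends on how device type relates to the variant.
Since device type is a pre-existing factor (not a product of the variant) and it affects the outcome on its own, it is a confounder. The stratified rates, not the pooled rate, identify the causal effect.
Standardising Variant G to the population device type mix: 0.363·126/259 + 0.333·39/160 + 0.304·1/61 = 0.263.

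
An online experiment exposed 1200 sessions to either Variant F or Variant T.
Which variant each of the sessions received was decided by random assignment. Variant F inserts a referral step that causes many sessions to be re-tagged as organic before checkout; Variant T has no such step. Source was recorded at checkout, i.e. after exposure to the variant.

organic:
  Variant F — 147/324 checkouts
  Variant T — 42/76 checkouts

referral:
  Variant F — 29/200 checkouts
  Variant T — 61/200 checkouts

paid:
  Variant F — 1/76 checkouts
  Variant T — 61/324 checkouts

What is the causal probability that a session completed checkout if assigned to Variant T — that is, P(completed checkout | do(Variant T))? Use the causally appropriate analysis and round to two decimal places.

0.27

Within every traffic source level Variant T has the higher rate, yet pooled Variant F does — Simpson's reversal.
Traffic source lies on the pathway variant → traffic source → outcome, so adjusting for it blocks the indirect effect. For the total causal effect of variant, use the unadjusted pooled rates.
So P(outcome | do(Variant T)) is just the pooled rate for Variant T: 164/600 = 0.273.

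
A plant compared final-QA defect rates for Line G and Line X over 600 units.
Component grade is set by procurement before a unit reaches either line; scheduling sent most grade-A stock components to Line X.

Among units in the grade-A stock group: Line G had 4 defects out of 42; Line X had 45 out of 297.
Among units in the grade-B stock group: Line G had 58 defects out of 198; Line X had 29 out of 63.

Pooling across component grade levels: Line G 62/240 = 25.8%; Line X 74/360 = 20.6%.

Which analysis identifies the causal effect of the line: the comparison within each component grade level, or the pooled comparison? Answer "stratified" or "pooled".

Here component grade is a common cause — it drives both which line a case falls under and the outcome. The crude comparison mixes populations; the stratum-specific rates are the causally relevant ones.
Within each level — grade-A stock: 9.5% vs 15.2%; grade-B stock: 29.3% vs 46.0% — Line G is lower every time.

stratified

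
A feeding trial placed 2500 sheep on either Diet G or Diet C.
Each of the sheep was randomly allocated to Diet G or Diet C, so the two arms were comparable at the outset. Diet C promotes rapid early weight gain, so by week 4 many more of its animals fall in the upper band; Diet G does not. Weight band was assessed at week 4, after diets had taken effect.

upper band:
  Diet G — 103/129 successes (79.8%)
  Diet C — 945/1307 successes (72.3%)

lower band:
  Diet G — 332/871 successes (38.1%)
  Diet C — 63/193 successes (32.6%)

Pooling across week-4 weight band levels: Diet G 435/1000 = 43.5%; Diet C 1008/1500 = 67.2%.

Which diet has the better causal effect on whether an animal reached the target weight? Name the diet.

Within every week-4 weight band level Diet G has the higher rate, yet pooled Diet C does — Simpson's reversal.
Because the diet influences week-4 weight band, week-4 weight band is a post-treatment mediator, not a confounder. Stratifying on it would bias the estimate; the causal effect is the crude pooled difference.
Pooled: Diet G 43.5% vs Diet C 67.2%; Diet C is higher overall.

Diet C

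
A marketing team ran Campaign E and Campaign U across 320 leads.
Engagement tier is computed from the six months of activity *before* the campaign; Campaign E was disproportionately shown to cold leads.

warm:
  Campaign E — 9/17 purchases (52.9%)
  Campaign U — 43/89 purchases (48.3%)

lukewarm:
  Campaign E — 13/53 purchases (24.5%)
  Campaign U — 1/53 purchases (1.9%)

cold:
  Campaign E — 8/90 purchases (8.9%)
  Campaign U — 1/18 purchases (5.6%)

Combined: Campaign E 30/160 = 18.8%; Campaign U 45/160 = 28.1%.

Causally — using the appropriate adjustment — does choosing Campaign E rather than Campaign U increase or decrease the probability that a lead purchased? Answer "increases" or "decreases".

increases

Engagement tier satisfies the back-door criterion: it is not a descendant of the campaign, and it blocks the spurious path from campaign to outcome. Adjusting for it (i.e., using the within-engagement tier rates) gives the causal effect.
Within each level — warm: 52.9% vs 48.3%; lukewarm: 24.5% vs 1.9%; cold: 8.9% vs 5.6% — Campaign E is higher every time.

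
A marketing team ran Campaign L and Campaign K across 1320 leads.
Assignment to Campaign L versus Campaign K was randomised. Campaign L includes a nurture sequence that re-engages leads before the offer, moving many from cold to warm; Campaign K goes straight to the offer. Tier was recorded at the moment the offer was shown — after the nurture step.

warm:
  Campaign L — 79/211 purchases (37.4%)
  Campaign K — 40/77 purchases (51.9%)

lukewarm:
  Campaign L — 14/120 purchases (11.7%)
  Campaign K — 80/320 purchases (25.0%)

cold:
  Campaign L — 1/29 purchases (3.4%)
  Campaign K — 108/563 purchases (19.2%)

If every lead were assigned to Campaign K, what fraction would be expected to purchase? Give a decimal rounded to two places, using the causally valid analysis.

The engagement tier-specific comparison favours Campaign K throughout, but the pooled figures favour Campaign L. The question is whether to condition on engagement tier.
Because the campaign influences engagement tier, engagement tier is a post-treatment mediator, not a confounder. Stratifying on it would bias the estimate; the causal effect is the crude pooled difference.
So P(outcome | do(Campaign K)) is just the pooled rate for Campaign K: 228/960 = 0.237.

0.24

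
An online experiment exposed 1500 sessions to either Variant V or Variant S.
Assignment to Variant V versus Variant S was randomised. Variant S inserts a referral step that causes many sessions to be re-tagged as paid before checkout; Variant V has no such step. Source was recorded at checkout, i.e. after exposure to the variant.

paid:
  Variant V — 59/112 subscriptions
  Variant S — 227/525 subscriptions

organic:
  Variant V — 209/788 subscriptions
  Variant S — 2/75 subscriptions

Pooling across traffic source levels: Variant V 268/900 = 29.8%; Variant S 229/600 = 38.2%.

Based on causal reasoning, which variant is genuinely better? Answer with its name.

Within every traffic source level Variant V has the higher rate, yet pooled Variant S does — Simpson's reversal.
Traffic source lies on the pathway variant → traffic source → outcome, so adjusting for it blocks the indirect effect. For the total causal effect of variant, use the unadjusted pooled rates.
Pooled: Variant V 29.8% vs Variant S 38.2%; Variant S is higher overall.

Variant S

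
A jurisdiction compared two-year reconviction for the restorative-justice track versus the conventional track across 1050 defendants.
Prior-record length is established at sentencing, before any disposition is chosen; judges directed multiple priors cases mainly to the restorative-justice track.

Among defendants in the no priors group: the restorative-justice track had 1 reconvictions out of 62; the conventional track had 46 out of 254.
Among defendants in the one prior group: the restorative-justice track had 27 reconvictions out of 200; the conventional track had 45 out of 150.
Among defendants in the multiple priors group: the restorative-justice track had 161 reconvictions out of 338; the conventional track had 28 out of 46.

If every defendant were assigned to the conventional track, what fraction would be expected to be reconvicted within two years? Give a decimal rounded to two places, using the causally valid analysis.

the restorative-justice track is lower inside every prior-record length stratum but the conventional track is lower in aggregate. Whether to stratify depends on how prior-record length relates to the disposition.
The imbalance in prior-record length arose from how defendants were allocated, not from anything the disposition did; and prior-record length independently affects the outcome. The pooled gap is confounded — condition on prior-record length.
Standardising the conventional track to the population prior-record length mix: 0.301·46/254 + 0.333·45/150 + 0.366·28/46 = 0.377.

0.38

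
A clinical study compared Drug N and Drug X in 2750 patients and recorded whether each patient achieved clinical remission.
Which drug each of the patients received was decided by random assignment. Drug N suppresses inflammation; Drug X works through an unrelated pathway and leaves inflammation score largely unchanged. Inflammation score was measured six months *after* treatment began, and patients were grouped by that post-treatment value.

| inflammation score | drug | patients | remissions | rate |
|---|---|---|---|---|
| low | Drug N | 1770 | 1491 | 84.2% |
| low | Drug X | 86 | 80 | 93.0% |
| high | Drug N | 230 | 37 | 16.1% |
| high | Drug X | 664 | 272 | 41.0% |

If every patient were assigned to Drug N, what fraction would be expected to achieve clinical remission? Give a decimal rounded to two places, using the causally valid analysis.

The inflammation score-specific comparison favours Drug X throughout, but the pooled figures favour Drug N. The question is whether to condition on inflammation score.
Inflammation score is downstream of the drug. One should not condition on a consequence of treatment, so the overall rates are the right comparison.
So P(outcome | do(Drug N)) is just the pooled rate for Drug N: 1528/2000 = 0.764.

0.76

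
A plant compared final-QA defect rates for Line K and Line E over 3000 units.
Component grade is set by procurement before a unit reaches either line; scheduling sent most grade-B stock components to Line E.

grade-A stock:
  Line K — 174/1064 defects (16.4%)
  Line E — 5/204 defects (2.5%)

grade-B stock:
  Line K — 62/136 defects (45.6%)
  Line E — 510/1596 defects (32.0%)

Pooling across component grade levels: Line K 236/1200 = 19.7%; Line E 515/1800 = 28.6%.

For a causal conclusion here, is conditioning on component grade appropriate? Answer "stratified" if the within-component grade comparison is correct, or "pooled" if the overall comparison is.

stratified

Component grade satisfies the back-door criterion: it is not a descendant of the line, and it blocks the spurious path from line to outcome. Adjusting for it (i.e., using the within-component grade rates) gives the causal effect.
Within each level — grade-A stock: 16.4% vs 2.5%; grade-B stock: 45.6% vs 32.0% — Line E is lower every time.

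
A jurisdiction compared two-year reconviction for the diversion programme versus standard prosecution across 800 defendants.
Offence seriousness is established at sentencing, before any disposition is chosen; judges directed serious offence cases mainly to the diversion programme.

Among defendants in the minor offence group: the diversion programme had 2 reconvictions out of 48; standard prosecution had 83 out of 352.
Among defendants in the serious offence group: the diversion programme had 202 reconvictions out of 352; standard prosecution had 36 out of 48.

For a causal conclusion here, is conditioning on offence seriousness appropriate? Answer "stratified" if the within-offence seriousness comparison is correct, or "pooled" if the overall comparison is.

Offence seriousness differs across dispositions for reasons unrelated to any effect of the disposition itself, and it separately predicts the outcome — a classic confounder. We must compare within offence seriousness levels.
Within each level — minor offence: 4.2% vs 23.6%; serious offence: 57.4% vs 75.0% — the diversion programme is lower every time.

stratified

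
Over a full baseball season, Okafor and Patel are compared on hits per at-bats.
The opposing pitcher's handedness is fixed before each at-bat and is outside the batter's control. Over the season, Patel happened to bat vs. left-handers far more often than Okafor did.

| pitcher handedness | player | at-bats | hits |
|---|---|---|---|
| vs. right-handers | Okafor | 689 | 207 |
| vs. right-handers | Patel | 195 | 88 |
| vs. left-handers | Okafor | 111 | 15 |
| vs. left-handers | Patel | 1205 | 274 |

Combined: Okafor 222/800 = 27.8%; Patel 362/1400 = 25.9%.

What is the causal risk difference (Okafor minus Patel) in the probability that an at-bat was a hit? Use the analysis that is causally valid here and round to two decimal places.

-0.12

The pitcher handedness-specific comparison favours Patel throughout, but the pooled figures favour Okafor. The question is whether to condition on pitcher handedness.
Pitcher handedness satisfies the back-door criterion: it is not a descendant of the player, and it blocks the spurious path from player to outcome. Adjusting for it (i.e., using the within-pitcher handedness rates) gives the causal effect.
Adjusting over the population distribution of pitcher handedness: 0.402·(0.300−0.451) + 0.598·(0.135−0.227) = -0.116.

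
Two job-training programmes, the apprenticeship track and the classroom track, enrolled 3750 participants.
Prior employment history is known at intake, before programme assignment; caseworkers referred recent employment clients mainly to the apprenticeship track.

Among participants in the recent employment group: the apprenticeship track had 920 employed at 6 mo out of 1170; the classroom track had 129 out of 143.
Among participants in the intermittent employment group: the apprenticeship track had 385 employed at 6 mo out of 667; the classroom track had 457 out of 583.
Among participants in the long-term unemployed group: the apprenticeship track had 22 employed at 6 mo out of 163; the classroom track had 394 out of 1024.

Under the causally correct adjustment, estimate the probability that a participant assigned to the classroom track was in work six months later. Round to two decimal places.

0.70

the classroom track is higher inside every prior employment history stratum but the apprenticeship track is higher in aggregate. Whether to stratify depends on how prior employment history relates to the programme.
Since prior employment history is a pre-existing factor (not a product of the programme) and it affects the outcome on its own, it is a confounder. The stratified rates, not the pooled rate, identify the causal effect.
Standardising the classroom track to the population prior employment history mix: 0.350·129/143 + 0.333·457/583 + 0.317·394/1024 = 0.699.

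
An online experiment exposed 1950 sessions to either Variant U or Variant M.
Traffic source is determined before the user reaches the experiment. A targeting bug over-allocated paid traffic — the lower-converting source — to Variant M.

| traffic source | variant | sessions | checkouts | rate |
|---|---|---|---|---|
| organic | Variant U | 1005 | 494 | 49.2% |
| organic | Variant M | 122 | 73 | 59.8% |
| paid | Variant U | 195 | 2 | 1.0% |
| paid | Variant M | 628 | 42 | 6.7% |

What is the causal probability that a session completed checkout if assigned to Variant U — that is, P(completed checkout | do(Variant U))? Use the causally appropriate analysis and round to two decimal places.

Traffic source differs across variants for reasons unrelated to any effect of the variant itself, and it separately predicts the outcome — a classic confounder. We must compare within traffic source levels.
Standardising Variant U to the population traffic source mix: 0.578·494/1005 + 0.422·2/195 = 0.288.

0.29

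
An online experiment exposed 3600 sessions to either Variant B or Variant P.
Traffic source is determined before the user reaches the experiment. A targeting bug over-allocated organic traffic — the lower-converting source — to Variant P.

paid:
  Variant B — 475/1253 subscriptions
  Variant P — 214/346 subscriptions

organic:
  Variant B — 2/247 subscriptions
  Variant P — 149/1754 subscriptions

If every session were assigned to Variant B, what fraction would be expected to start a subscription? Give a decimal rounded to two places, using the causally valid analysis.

The traffic source-specific comparison favours Variant P throughout, but the pooled figures favour Variant B. The question is whether to condition on traffic source.
Traffic source differs across variants for reasons unrelated to any effect of the variant itself, and it separately predicts the outcome — a classic confounder. We must compare within traffic source levels.
Standardising Variant B to the population traffic source mix: 0.444·475/1253 + 0.556·2/247 = 0.173.

0.17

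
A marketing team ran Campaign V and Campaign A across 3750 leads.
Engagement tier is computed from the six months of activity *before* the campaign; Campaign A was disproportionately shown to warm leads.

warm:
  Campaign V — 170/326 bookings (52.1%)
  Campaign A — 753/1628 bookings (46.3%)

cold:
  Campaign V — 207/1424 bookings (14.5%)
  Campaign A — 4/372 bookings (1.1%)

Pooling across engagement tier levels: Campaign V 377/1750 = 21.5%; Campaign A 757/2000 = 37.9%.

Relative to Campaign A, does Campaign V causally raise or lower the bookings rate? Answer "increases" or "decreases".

The imbalance in engagement tier arose from how leads were allocated, not from anything the campaign did; and engagement tier independently affects the outcome. The pooled gap is confounded — condition on engagement tier.
Within each level — warm: 52.1% vs 46.3%; cold: 14.5% vs 1.1% — Campaign V is higher every time.

increases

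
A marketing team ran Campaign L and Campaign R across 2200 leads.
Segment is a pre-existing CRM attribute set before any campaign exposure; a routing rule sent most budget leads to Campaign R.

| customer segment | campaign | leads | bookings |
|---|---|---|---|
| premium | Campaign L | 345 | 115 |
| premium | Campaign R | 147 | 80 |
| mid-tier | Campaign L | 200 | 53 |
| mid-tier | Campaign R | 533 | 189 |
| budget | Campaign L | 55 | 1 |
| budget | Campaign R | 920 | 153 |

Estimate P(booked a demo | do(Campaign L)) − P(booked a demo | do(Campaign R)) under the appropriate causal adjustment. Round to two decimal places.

Within every customer segment level Campaign R has the higher rate, yet pooled Campaign L does — Simpson's reversal.
Customer segment is set before the campaign has any effect — it is not caused by the campaign — and it independently drives the outcome. That makes it a confounder, so the causal comparison is within customer segment levels.
Adjusting over the population distribution of customer segment: 0.224·(0.333−0.544) + 0.333·(0.265−0.355) + 0.443·(0.018−0.166) = -0.143.

-0.14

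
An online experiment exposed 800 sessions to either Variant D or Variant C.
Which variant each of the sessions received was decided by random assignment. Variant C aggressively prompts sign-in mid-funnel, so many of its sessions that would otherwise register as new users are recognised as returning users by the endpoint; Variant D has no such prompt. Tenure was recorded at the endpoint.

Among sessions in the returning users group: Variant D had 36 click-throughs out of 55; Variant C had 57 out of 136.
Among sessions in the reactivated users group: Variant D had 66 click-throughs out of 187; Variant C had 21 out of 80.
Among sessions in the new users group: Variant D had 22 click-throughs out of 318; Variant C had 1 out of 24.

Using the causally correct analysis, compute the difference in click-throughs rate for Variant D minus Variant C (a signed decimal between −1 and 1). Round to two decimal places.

Variant D is higher inside every user tenure stratum but Variant C is higher in aggregate. Whether to stratify depends on how user tenure relates to the variant.
User tenure is recorded after the variant and is itself shifted by it — it sits on the causal path from variant to outcome. Conditioning on a mediator would strip out part of the effect we want; the pooled comparison gives the total causal effect.
The causal difference is the pooled difference: 0.221 − 0.329 = -0.108.

-0.11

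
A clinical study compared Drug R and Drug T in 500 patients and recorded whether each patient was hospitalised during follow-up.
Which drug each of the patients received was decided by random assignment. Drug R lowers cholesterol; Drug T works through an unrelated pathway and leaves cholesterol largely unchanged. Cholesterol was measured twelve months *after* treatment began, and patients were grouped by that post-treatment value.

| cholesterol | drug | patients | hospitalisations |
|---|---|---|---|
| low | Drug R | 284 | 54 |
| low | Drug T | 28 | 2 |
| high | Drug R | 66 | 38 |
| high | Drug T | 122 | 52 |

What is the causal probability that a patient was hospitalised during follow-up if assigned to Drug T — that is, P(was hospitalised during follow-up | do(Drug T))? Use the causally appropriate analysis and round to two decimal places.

Cholesterol lies on the pathway drug → cholesterol → outcome, so adjusting for it blocks the indirect effect. For the total causal effect of drug, use the unadjusted pooled rates.
So P(outcome | do(Drug T)) is just the pooled rate for Drug T: 54/150 = 0.360.

0.36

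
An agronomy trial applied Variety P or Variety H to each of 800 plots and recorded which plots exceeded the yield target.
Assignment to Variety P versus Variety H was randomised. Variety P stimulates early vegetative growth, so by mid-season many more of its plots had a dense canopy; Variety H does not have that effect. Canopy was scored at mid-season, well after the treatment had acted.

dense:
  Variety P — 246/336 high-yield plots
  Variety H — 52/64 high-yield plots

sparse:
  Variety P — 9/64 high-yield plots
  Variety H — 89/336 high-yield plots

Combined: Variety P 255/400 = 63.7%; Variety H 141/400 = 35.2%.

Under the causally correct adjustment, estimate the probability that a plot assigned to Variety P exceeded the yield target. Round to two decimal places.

Within every mid-season canopy level Variety H has the higher rate, yet pooled Variety P does — Simpson's reversal.
Mid-season canopy here is a post-treatment variable shaped by the variety; conditioning on it would introduce bias rather than remove it. The overall comparison is the causal one.
So P(outcome | do(Variety P)) is just the pooled rate for Variety P: 255/400 = 0.637.

0.64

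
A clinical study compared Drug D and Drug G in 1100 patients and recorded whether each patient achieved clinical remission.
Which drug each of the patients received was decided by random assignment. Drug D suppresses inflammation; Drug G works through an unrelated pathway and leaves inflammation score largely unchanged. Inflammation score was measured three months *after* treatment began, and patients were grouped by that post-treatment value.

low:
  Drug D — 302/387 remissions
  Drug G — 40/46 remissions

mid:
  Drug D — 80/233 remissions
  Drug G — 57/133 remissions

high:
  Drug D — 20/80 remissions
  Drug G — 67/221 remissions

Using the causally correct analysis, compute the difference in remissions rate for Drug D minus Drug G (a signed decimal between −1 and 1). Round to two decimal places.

+0.16

The inflammation score-specific comparison favours Drug G throughout, but the pooled figures favour Drug D. The question is whether to condition on inflammation score.
Inflammation score lies on the pathway drug → inflammation score → outcome, so adjusting for it blocks the indirect effect. For the total causal effect of drug, use the unadjusted pooled rates.
The causal difference is the pooled difference: 0.574 − 0.410 = +0.164.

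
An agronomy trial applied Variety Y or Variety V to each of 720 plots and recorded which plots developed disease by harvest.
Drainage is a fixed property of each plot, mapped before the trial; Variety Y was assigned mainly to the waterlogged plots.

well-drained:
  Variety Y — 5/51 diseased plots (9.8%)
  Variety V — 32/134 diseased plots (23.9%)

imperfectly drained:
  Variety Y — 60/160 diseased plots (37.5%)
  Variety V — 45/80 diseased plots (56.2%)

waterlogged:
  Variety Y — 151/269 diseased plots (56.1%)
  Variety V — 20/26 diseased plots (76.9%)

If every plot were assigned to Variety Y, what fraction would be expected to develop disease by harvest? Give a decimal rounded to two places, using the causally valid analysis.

Field drainage differs across varietys for reasons unrelated to any effect of the variety itself, and it separately predicts the outcome — a classic confounder. We must compare within field drainage levels.
Standardising Variety Y to the population field drainage mix: 0.257·5/51 + 0.333·60/160 + 0.410·151/269 = 0.380.

0.38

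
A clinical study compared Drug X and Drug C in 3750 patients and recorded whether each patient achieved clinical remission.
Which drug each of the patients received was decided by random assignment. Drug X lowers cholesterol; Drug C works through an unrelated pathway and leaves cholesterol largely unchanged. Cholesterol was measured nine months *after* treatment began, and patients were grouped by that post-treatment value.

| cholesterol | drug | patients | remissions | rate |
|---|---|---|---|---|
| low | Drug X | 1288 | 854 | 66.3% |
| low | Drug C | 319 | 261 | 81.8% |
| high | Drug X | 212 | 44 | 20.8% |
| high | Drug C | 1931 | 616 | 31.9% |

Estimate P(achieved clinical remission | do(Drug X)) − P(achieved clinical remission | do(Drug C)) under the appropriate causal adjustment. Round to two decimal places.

Cholesterol lies on the pathway drug → cholesterol → outcome, so adjusting for it blocks the indirect effect. For the total causal effect of drug, use the unadjusted pooled rates.
The causal difference is the pooled difference: 0.599 − 0.390 = +0.209.

+0.21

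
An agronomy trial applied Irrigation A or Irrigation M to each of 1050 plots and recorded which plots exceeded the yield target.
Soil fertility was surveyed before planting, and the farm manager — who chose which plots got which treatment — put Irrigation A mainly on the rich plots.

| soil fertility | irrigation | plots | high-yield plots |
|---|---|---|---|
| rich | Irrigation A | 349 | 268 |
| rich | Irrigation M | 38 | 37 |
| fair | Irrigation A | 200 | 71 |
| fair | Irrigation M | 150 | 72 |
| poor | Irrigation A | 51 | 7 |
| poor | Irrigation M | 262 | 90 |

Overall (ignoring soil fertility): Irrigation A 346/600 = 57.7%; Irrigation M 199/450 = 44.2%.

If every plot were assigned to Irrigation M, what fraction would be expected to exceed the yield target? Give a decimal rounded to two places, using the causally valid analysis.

Here soil fertility is a common cause — it drives both which irrigation a case falls under and the outcome. The crude comparison mixes populations; the stratum-specific rates are the causally relevant ones.
Standardising Irrigation M to the population soil fertility mix: 0.369·37/38 + 0.333·72/150 + 0.298·90/262 = 0.621.

0.62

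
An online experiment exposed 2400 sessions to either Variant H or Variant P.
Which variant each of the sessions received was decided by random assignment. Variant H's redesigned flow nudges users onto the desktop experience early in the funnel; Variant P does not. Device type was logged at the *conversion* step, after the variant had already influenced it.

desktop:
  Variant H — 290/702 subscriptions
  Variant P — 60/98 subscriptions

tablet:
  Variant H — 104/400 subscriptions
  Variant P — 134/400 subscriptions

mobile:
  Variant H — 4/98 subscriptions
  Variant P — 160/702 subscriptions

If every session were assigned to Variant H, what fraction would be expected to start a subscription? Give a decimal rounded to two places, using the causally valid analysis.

The device type-specific comparison favours Variant P throughout, but the pooled figures favour Variant H. The question is whether to condition on device type.
Device type is downstream of the variant. One should not condition on a consequence of treatment, so the overall rates are the right comparison.
So P(outcome | do(Variant H)) is just the pooled rate for Variant H: 398/1200 = 0.332.

0.33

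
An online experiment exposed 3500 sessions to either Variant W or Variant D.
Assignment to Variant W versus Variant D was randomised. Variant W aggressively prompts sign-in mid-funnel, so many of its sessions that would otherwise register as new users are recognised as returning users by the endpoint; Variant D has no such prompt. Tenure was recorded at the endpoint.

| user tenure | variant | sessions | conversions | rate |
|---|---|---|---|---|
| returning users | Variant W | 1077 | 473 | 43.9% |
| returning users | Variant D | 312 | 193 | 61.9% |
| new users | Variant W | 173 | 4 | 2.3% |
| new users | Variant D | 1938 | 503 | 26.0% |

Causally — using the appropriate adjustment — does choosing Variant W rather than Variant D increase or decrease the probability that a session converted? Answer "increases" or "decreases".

The stratified and pooled comparisons disagree (Variant D wins within each user tenure; Variant W wins overall), so the answer turns on the causal role of user tenure.
User tenure is recorded after the variant and is itself shifted by it — it sits on the causal path from variant to outcome. Conditioning on a mediator would strip out part of the effect we want; the pooled comparison gives the total causal effect.
Pooled: Variant W 38.2% vs Variant D 30.9%; Variant W is higher overall.

increases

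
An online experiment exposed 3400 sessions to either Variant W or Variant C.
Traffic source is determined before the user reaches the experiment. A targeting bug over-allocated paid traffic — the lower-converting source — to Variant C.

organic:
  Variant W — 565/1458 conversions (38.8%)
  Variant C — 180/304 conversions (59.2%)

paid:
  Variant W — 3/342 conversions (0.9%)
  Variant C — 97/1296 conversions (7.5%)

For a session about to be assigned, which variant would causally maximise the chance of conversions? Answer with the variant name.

Variant C

The stratified and pooled comparisons disagree (Variant C wins within each traffic source; Variant W wins overall), so the answer turns on the causal role of traffic source.
Nothing the variant does changes traffic source; the imbalance is an allocation artefact. With traffic source also predicting the outcome, the pooled figure is confounded, and the within-stratum comparison is the causal one.
Within each level — organic: 38.8% vs 59.2%; paid: 0.9% vs 7.5% — Variant C is higher every time.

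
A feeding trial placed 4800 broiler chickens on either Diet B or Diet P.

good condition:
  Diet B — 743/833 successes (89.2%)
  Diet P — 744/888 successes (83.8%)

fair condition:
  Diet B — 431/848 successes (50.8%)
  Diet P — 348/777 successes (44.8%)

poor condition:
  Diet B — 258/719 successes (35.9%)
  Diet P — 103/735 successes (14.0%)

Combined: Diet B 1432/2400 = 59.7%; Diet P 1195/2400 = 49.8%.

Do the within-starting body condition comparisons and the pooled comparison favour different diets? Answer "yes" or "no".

no

Within each starting body condition level (good condition 89.2% vs 83.8%; fair condition 50.8% vs 44.8%; poor condition 35.9% vs 14.0%), Diet B has the higher rate every time. Pooled: 59.7% vs 49.8% — Diet B has the higher rate overall. They agree.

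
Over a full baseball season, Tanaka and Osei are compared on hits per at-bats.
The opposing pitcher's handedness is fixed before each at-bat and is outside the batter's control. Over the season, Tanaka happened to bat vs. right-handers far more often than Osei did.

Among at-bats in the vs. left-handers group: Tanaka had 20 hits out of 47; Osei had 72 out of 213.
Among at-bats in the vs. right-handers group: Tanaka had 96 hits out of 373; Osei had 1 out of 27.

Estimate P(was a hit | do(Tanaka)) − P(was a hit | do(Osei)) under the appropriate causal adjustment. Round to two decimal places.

Pitcher handedness satisfies the back-door criterion: it is not a descendant of the player, and it blocks the spurious path from player to outcome. Adjusting for it (i.e., using the within-pitcher handedness rates) gives the causal effect.
Adjusting over the population distribution of pitcher handedness: 0.394·(0.426−0.338) + 0.606·(0.257−0.037) = +0.168.

+0.17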